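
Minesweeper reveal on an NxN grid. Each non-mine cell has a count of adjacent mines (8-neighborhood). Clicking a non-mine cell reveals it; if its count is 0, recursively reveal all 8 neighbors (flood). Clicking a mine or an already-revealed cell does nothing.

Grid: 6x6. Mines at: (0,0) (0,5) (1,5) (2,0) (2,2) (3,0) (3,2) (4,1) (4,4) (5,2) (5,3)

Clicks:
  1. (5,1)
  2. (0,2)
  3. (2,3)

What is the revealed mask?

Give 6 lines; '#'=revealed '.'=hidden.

Click 1 (5,1) count=2: revealed 1 new [(5,1)] -> total=1
Click 2 (0,2) count=0: revealed 8 new [(0,1) (0,2) (0,3) (0,4) (1,1) (1,2) (1,3) (1,4)] -> total=9
Click 3 (2,3) count=2: revealed 1 new [(2,3)] -> total=10

Answer: .####.
.####.
...#..
......
......
.#....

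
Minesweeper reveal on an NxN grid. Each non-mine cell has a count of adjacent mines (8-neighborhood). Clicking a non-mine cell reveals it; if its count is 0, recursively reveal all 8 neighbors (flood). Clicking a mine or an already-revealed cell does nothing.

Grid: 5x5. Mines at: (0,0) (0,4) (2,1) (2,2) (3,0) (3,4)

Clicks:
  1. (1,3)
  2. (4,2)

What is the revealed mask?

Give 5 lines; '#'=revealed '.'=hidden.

Answer: .....
...#.
.....
.###.
.###.

Derivation:
Click 1 (1,3) count=2: revealed 1 new [(1,3)] -> total=1
Click 2 (4,2) count=0: revealed 6 new [(3,1) (3,2) (3,3) (4,1) (4,2) (4,3)] -> total=7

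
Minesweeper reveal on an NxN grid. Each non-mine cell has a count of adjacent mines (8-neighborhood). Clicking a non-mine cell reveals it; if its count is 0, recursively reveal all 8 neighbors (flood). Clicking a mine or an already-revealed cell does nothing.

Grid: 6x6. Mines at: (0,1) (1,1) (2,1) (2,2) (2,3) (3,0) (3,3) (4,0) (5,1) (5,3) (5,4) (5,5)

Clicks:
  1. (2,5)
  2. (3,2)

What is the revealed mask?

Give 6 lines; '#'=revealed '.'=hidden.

Click 1 (2,5) count=0: revealed 14 new [(0,2) (0,3) (0,4) (0,5) (1,2) (1,3) (1,4) (1,5) (2,4) (2,5) (3,4) (3,5) (4,4) (4,5)] -> total=14
Click 2 (3,2) count=4: revealed 1 new [(3,2)] -> total=15

Answer: ..####
..####
....##
..#.##
....##
......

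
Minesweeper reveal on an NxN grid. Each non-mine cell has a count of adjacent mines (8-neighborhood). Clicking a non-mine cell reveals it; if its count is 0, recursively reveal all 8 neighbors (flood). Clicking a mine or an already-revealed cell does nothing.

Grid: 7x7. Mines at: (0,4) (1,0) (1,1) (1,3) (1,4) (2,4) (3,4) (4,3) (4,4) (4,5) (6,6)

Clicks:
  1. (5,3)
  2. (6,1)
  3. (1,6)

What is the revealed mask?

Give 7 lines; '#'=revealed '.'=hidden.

Click 1 (5,3) count=2: revealed 1 new [(5,3)] -> total=1
Click 2 (6,1) count=0: revealed 20 new [(2,0) (2,1) (2,2) (3,0) (3,1) (3,2) (4,0) (4,1) (4,2) (5,0) (5,1) (5,2) (5,4) (5,5) (6,0) (6,1) (6,2) (6,3) (6,4) (6,5)] -> total=21
Click 3 (1,6) count=0: revealed 8 new [(0,5) (0,6) (1,5) (1,6) (2,5) (2,6) (3,5) (3,6)] -> total=29

Answer: .....##
.....##
###..##
###..##
###....
######.
######.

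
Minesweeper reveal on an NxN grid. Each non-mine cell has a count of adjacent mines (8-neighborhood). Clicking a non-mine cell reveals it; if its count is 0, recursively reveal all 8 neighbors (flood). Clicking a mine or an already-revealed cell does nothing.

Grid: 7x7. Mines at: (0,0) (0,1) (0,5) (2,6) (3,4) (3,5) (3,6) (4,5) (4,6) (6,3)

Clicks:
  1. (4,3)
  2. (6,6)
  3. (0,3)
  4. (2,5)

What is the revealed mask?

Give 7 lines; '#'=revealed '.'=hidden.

Click 1 (4,3) count=1: revealed 1 new [(4,3)] -> total=1
Click 2 (6,6) count=0: revealed 6 new [(5,4) (5,5) (5,6) (6,4) (6,5) (6,6)] -> total=7
Click 3 (0,3) count=0: revealed 27 new [(0,2) (0,3) (0,4) (1,0) (1,1) (1,2) (1,3) (1,4) (2,0) (2,1) (2,2) (2,3) (2,4) (3,0) (3,1) (3,2) (3,3) (4,0) (4,1) (4,2) (5,0) (5,1) (5,2) (5,3) (6,0) (6,1) (6,2)] -> total=34
Click 4 (2,5) count=4: revealed 1 new [(2,5)] -> total=35

Answer: ..###..
#####..
######.
####...
####...
#######
###.###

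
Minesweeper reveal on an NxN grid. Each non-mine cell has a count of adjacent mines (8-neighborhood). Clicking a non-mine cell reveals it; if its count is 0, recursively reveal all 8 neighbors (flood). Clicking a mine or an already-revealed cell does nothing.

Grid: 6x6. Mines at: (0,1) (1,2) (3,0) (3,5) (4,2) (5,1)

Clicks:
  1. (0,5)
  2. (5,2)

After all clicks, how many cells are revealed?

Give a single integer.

Answer: 10

Derivation:
Click 1 (0,5) count=0: revealed 9 new [(0,3) (0,4) (0,5) (1,3) (1,4) (1,5) (2,3) (2,4) (2,5)] -> total=9
Click 2 (5,2) count=2: revealed 1 new [(5,2)] -> total=10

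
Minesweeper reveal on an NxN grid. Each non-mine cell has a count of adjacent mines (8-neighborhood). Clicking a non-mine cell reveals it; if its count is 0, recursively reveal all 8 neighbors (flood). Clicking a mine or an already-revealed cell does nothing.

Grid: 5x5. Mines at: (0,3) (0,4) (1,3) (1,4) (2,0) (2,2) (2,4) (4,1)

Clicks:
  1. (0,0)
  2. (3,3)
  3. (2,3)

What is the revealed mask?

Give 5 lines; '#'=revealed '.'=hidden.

Answer: ###..
###..
...#.
...#.
.....

Derivation:
Click 1 (0,0) count=0: revealed 6 new [(0,0) (0,1) (0,2) (1,0) (1,1) (1,2)] -> total=6
Click 2 (3,3) count=2: revealed 1 new [(3,3)] -> total=7
Click 3 (2,3) count=4: revealed 1 new [(2,3)] -> total=8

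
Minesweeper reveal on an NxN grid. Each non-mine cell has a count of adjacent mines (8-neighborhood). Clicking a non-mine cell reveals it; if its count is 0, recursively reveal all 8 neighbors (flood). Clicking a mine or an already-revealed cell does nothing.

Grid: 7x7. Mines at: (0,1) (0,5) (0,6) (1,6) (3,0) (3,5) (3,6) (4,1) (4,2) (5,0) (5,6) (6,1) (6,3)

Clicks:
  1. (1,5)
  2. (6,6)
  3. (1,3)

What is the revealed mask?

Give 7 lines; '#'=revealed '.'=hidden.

Answer: ..###..
.#####.
.####..
.####..
.......
.......
......#

Derivation:
Click 1 (1,5) count=3: revealed 1 new [(1,5)] -> total=1
Click 2 (6,6) count=1: revealed 1 new [(6,6)] -> total=2
Click 3 (1,3) count=0: revealed 15 new [(0,2) (0,3) (0,4) (1,1) (1,2) (1,3) (1,4) (2,1) (2,2) (2,3) (2,4) (3,1) (3,2) (3,3) (3,4)] -> total=17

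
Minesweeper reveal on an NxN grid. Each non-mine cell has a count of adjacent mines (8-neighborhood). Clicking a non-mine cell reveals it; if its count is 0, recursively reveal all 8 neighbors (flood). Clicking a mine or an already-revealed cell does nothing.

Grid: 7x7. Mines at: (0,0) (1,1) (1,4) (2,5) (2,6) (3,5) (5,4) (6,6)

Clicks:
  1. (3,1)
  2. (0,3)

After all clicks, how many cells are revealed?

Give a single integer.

Answer: 24

Derivation:
Click 1 (3,1) count=0: revealed 23 new [(2,0) (2,1) (2,2) (2,3) (2,4) (3,0) (3,1) (3,2) (3,3) (3,4) (4,0) (4,1) (4,2) (4,3) (4,4) (5,0) (5,1) (5,2) (5,3) (6,0) (6,1) (6,2) (6,3)] -> total=23
Click 2 (0,3) count=1: revealed 1 new [(0,3)] -> total=24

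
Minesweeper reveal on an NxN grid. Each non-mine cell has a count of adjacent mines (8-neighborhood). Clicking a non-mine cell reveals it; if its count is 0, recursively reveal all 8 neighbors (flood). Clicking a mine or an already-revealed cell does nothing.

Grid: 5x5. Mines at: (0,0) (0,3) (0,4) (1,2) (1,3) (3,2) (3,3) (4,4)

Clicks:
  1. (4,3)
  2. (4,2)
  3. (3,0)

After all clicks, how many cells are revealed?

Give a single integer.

Click 1 (4,3) count=3: revealed 1 new [(4,3)] -> total=1
Click 2 (4,2) count=2: revealed 1 new [(4,2)] -> total=2
Click 3 (3,0) count=0: revealed 8 new [(1,0) (1,1) (2,0) (2,1) (3,0) (3,1) (4,0) (4,1)] -> total=10

Answer: 10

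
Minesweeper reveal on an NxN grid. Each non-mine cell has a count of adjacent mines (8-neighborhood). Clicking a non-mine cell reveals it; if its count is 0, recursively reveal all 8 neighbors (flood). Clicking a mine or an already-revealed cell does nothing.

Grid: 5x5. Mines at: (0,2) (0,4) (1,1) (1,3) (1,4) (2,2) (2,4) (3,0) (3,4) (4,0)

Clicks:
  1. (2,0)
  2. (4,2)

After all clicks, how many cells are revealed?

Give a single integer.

Click 1 (2,0) count=2: revealed 1 new [(2,0)] -> total=1
Click 2 (4,2) count=0: revealed 6 new [(3,1) (3,2) (3,3) (4,1) (4,2) (4,3)] -> total=7

Answer: 7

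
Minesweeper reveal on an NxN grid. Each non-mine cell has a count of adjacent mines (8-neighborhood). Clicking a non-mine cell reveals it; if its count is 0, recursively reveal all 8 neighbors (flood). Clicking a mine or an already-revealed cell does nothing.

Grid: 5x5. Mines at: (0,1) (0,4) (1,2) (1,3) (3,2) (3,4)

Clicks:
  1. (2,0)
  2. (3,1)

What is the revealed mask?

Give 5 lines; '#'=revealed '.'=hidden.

Answer: .....
##...
##...
##...
##...

Derivation:
Click 1 (2,0) count=0: revealed 8 new [(1,0) (1,1) (2,0) (2,1) (3,0) (3,1) (4,0) (4,1)] -> total=8
Click 2 (3,1) count=1: revealed 0 new [(none)] -> total=8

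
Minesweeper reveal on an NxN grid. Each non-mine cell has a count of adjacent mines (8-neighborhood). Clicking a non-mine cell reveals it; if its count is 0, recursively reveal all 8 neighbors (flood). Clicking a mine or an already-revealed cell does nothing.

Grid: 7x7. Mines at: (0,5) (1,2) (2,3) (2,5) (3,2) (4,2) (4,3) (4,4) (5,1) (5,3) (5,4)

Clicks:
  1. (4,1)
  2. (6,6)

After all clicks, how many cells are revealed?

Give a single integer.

Answer: 9

Derivation:
Click 1 (4,1) count=3: revealed 1 new [(4,1)] -> total=1
Click 2 (6,6) count=0: revealed 8 new [(3,5) (3,6) (4,5) (4,6) (5,5) (5,6) (6,5) (6,6)] -> total=9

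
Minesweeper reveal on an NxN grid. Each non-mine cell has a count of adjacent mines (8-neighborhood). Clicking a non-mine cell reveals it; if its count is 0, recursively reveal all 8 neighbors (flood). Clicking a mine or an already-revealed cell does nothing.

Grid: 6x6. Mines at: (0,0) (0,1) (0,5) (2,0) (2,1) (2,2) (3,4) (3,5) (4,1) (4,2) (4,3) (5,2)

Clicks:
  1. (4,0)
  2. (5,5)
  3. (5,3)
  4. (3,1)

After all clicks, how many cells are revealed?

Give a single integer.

Answer: 7

Derivation:
Click 1 (4,0) count=1: revealed 1 new [(4,0)] -> total=1
Click 2 (5,5) count=0: revealed 4 new [(4,4) (4,5) (5,4) (5,5)] -> total=5
Click 3 (5,3) count=3: revealed 1 new [(5,3)] -> total=6
Click 4 (3,1) count=5: revealed 1 new [(3,1)] -> total=7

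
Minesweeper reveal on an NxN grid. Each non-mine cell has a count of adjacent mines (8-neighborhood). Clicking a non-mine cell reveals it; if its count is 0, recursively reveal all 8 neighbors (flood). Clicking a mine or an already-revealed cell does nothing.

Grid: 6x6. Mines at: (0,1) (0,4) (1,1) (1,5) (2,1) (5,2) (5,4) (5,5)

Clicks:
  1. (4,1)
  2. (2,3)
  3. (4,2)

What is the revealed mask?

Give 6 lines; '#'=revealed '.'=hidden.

Answer: ......
..###.
..####
..####
.#####
......

Derivation:
Click 1 (4,1) count=1: revealed 1 new [(4,1)] -> total=1
Click 2 (2,3) count=0: revealed 15 new [(1,2) (1,3) (1,4) (2,2) (2,3) (2,4) (2,5) (3,2) (3,3) (3,4) (3,5) (4,2) (4,3) (4,4) (4,5)] -> total=16
Click 3 (4,2) count=1: revealed 0 new [(none)] -> total=16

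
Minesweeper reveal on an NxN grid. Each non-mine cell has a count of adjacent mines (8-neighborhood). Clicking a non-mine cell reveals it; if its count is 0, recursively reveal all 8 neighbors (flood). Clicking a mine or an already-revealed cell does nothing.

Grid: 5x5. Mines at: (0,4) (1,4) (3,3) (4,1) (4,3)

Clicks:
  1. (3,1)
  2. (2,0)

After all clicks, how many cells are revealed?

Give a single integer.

Click 1 (3,1) count=1: revealed 1 new [(3,1)] -> total=1
Click 2 (2,0) count=0: revealed 14 new [(0,0) (0,1) (0,2) (0,3) (1,0) (1,1) (1,2) (1,3) (2,0) (2,1) (2,2) (2,3) (3,0) (3,2)] -> total=15

Answer: 15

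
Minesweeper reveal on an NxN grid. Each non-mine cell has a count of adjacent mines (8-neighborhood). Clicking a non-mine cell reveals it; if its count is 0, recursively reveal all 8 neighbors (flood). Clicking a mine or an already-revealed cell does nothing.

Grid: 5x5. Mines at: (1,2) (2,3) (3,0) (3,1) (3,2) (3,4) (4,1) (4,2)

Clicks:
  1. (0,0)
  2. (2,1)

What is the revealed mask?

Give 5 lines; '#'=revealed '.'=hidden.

Click 1 (0,0) count=0: revealed 6 new [(0,0) (0,1) (1,0) (1,1) (2,0) (2,1)] -> total=6
Click 2 (2,1) count=4: revealed 0 new [(none)] -> total=6

Answer: ##...
##...
##...
.....
.....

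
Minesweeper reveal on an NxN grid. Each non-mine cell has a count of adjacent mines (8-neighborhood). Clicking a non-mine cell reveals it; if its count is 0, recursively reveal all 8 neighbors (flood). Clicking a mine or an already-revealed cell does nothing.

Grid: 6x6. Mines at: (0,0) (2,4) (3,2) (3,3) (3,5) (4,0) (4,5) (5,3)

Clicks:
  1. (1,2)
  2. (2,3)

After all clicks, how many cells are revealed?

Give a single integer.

Answer: 13

Derivation:
Click 1 (1,2) count=0: revealed 13 new [(0,1) (0,2) (0,3) (0,4) (0,5) (1,1) (1,2) (1,3) (1,4) (1,5) (2,1) (2,2) (2,3)] -> total=13
Click 2 (2,3) count=3: revealed 0 new [(none)] -> total=13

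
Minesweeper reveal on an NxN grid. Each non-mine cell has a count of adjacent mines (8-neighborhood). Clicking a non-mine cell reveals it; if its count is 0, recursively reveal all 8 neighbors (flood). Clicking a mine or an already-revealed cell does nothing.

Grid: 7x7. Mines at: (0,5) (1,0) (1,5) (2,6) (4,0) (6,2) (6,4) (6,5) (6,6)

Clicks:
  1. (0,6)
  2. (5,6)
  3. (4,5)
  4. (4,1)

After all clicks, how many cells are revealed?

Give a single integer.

Click 1 (0,6) count=2: revealed 1 new [(0,6)] -> total=1
Click 2 (5,6) count=2: revealed 1 new [(5,6)] -> total=2
Click 3 (4,5) count=0: revealed 30 new [(0,1) (0,2) (0,3) (0,4) (1,1) (1,2) (1,3) (1,4) (2,1) (2,2) (2,3) (2,4) (2,5) (3,1) (3,2) (3,3) (3,4) (3,5) (3,6) (4,1) (4,2) (4,3) (4,4) (4,5) (4,6) (5,1) (5,2) (5,3) (5,4) (5,5)] -> total=32
Click 4 (4,1) count=1: revealed 0 new [(none)] -> total=32

Answer: 32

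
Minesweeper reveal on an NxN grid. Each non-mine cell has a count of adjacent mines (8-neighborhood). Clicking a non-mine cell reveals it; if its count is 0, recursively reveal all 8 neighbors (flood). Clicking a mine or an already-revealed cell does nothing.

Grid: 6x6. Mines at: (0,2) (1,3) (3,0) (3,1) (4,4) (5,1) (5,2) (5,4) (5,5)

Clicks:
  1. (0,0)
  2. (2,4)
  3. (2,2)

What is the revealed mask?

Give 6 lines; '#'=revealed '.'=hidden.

Click 1 (0,0) count=0: revealed 6 new [(0,0) (0,1) (1,0) (1,1) (2,0) (2,1)] -> total=6
Click 2 (2,4) count=1: revealed 1 new [(2,4)] -> total=7
Click 3 (2,2) count=2: revealed 1 new [(2,2)] -> total=8

Answer: ##....
##....
###.#.
......
......
......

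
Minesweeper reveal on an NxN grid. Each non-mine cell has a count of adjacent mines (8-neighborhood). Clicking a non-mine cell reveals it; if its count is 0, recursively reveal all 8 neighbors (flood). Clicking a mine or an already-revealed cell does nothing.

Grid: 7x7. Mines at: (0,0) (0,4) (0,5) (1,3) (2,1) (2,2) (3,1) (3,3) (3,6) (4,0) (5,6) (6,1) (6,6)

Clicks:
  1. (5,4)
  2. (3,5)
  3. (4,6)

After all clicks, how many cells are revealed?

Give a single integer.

Click 1 (5,4) count=0: revealed 12 new [(4,2) (4,3) (4,4) (4,5) (5,2) (5,3) (5,4) (5,5) (6,2) (6,3) (6,4) (6,5)] -> total=12
Click 2 (3,5) count=1: revealed 1 new [(3,5)] -> total=13
Click 3 (4,6) count=2: revealed 1 new [(4,6)] -> total=14

Answer: 14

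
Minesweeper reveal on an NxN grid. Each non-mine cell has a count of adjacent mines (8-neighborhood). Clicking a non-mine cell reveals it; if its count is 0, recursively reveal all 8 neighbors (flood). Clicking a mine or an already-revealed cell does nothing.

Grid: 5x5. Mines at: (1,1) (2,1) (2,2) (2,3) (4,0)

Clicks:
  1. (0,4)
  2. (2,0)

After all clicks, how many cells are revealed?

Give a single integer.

Click 1 (0,4) count=0: revealed 6 new [(0,2) (0,3) (0,4) (1,2) (1,3) (1,4)] -> total=6
Click 2 (2,0) count=2: revealed 1 new [(2,0)] -> total=7

Answer: 7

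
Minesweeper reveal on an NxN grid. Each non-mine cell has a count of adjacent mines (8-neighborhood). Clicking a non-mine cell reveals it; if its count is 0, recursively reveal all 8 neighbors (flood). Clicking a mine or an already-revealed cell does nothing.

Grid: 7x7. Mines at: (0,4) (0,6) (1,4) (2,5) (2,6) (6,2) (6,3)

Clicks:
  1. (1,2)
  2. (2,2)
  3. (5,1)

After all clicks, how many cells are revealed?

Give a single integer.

Answer: 39

Derivation:
Click 1 (1,2) count=0: revealed 39 new [(0,0) (0,1) (0,2) (0,3) (1,0) (1,1) (1,2) (1,3) (2,0) (2,1) (2,2) (2,3) (2,4) (3,0) (3,1) (3,2) (3,3) (3,4) (3,5) (3,6) (4,0) (4,1) (4,2) (4,3) (4,4) (4,5) (4,6) (5,0) (5,1) (5,2) (5,3) (5,4) (5,5) (5,6) (6,0) (6,1) (6,4) (6,5) (6,6)] -> total=39
Click 2 (2,2) count=0: revealed 0 new [(none)] -> total=39
Click 3 (5,1) count=1: revealed 0 new [(none)] -> total=39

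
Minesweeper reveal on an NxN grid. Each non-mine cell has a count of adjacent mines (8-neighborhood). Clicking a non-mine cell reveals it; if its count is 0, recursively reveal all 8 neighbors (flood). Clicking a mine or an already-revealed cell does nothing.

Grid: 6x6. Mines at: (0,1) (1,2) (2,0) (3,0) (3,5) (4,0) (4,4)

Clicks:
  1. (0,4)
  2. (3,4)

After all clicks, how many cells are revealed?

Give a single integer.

Answer: 10

Derivation:
Click 1 (0,4) count=0: revealed 9 new [(0,3) (0,4) (0,5) (1,3) (1,4) (1,5) (2,3) (2,4) (2,5)] -> total=9
Click 2 (3,4) count=2: revealed 1 new [(3,4)] -> total=10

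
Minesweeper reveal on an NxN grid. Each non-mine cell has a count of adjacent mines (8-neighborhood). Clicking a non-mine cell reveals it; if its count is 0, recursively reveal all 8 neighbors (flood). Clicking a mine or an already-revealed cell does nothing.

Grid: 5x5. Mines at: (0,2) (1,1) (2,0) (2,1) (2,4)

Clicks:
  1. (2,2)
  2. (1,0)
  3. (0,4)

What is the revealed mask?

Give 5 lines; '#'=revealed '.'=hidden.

Answer: ...##
#..##
..#..
.....
.....

Derivation:
Click 1 (2,2) count=2: revealed 1 new [(2,2)] -> total=1
Click 2 (1,0) count=3: revealed 1 new [(1,0)] -> total=2
Click 3 (0,4) count=0: revealed 4 new [(0,3) (0,4) (1,3) (1,4)] -> total=6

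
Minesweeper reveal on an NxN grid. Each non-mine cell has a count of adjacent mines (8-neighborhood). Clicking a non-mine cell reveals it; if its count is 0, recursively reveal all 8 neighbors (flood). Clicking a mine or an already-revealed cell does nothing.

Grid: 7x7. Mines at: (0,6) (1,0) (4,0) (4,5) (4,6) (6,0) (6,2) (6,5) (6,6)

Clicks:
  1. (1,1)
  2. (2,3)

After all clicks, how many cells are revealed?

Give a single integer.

Click 1 (1,1) count=1: revealed 1 new [(1,1)] -> total=1
Click 2 (2,3) count=0: revealed 30 new [(0,1) (0,2) (0,3) (0,4) (0,5) (1,2) (1,3) (1,4) (1,5) (1,6) (2,1) (2,2) (2,3) (2,4) (2,5) (2,6) (3,1) (3,2) (3,3) (3,4) (3,5) (3,6) (4,1) (4,2) (4,3) (4,4) (5,1) (5,2) (5,3) (5,4)] -> total=31

Answer: 31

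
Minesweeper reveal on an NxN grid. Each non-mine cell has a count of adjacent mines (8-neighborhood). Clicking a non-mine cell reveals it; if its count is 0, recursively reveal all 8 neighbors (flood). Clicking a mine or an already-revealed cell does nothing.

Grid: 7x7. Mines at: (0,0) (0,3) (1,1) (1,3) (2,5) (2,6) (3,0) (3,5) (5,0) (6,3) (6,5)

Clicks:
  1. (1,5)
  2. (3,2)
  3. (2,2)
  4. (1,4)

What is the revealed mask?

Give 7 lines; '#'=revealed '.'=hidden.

Answer: .......
....##.
.####..
.####..
.####..
.####..
.......

Derivation:
Click 1 (1,5) count=2: revealed 1 new [(1,5)] -> total=1
Click 2 (3,2) count=0: revealed 16 new [(2,1) (2,2) (2,3) (2,4) (3,1) (3,2) (3,3) (3,4) (4,1) (4,2) (4,3) (4,4) (5,1) (5,2) (5,3) (5,4)] -> total=17
Click 3 (2,2) count=2: revealed 0 new [(none)] -> total=17
Click 4 (1,4) count=3: revealed 1 new [(1,4)] -> total=18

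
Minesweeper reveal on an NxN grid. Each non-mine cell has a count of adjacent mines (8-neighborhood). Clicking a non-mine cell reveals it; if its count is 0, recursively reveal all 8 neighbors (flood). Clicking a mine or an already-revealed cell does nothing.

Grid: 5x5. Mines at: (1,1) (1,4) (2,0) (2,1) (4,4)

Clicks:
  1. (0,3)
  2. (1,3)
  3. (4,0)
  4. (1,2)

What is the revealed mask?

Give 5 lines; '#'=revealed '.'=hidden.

Click 1 (0,3) count=1: revealed 1 new [(0,3)] -> total=1
Click 2 (1,3) count=1: revealed 1 new [(1,3)] -> total=2
Click 3 (4,0) count=0: revealed 8 new [(3,0) (3,1) (3,2) (3,3) (4,0) (4,1) (4,2) (4,3)] -> total=10
Click 4 (1,2) count=2: revealed 1 new [(1,2)] -> total=11

Answer: ...#.
..##.
.....
####.
####.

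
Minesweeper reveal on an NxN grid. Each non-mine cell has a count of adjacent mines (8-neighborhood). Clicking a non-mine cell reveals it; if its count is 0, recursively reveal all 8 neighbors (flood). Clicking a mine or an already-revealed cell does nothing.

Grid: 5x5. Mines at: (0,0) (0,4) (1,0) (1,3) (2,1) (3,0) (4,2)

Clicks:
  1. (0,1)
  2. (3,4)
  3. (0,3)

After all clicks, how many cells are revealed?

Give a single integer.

Answer: 8

Derivation:
Click 1 (0,1) count=2: revealed 1 new [(0,1)] -> total=1
Click 2 (3,4) count=0: revealed 6 new [(2,3) (2,4) (3,3) (3,4) (4,3) (4,4)] -> total=7
Click 3 (0,3) count=2: revealed 1 new [(0,3)] -> total=8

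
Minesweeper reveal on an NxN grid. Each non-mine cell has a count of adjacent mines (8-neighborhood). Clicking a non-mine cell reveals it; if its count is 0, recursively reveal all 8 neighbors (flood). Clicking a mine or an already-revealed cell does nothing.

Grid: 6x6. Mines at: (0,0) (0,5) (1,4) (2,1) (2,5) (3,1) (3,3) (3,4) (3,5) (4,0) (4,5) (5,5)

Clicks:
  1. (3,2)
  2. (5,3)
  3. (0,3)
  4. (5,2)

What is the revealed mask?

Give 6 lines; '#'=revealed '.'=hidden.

Answer: ...#..
......
......
..#...
.####.
.####.

Derivation:
Click 1 (3,2) count=3: revealed 1 new [(3,2)] -> total=1
Click 2 (5,3) count=0: revealed 8 new [(4,1) (4,2) (4,3) (4,4) (5,1) (5,2) (5,3) (5,4)] -> total=9
Click 3 (0,3) count=1: revealed 1 new [(0,3)] -> total=10
Click 4 (5,2) count=0: revealed 0 new [(none)] -> total=10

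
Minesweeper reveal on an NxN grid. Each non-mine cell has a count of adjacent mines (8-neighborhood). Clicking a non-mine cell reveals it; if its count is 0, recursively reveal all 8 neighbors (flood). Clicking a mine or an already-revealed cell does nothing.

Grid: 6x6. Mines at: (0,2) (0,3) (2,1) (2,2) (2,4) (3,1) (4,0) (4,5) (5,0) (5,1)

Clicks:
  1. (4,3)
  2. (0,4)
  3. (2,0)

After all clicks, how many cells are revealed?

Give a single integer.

Click 1 (4,3) count=0: revealed 9 new [(3,2) (3,3) (3,4) (4,2) (4,3) (4,4) (5,2) (5,3) (5,4)] -> total=9
Click 2 (0,4) count=1: revealed 1 new [(0,4)] -> total=10
Click 3 (2,0) count=2: revealed 1 new [(2,0)] -> total=11

Answer: 11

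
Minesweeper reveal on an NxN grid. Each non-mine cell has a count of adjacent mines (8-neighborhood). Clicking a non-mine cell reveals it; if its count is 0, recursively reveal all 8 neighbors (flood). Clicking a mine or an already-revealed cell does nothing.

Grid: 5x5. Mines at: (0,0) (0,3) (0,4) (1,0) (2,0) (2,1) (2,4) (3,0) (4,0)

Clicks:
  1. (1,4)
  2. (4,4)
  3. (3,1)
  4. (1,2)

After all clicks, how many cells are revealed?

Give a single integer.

Click 1 (1,4) count=3: revealed 1 new [(1,4)] -> total=1
Click 2 (4,4) count=0: revealed 8 new [(3,1) (3,2) (3,3) (3,4) (4,1) (4,2) (4,3) (4,4)] -> total=9
Click 3 (3,1) count=4: revealed 0 new [(none)] -> total=9
Click 4 (1,2) count=2: revealed 1 new [(1,2)] -> total=10

Answer: 10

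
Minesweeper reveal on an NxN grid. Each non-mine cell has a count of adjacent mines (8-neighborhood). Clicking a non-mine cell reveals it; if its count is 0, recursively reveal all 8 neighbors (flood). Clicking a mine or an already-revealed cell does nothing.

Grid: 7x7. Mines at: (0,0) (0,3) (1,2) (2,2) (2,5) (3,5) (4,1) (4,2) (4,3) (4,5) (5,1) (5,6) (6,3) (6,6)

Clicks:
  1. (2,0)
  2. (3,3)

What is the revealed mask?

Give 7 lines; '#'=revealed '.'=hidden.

Click 1 (2,0) count=0: revealed 6 new [(1,0) (1,1) (2,0) (2,1) (3,0) (3,1)] -> total=6
Click 2 (3,3) count=3: revealed 1 new [(3,3)] -> total=7

Answer: .......
##.....
##.....
##.#...
.......
.......
.......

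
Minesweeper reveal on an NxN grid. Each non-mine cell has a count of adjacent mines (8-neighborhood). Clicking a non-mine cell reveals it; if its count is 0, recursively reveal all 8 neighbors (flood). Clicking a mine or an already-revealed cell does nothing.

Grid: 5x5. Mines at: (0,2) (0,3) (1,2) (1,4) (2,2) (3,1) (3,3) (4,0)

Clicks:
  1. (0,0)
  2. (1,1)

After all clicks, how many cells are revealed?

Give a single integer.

Click 1 (0,0) count=0: revealed 6 new [(0,0) (0,1) (1,0) (1,1) (2,0) (2,1)] -> total=6
Click 2 (1,1) count=3: revealed 0 new [(none)] -> total=6

Answer: 6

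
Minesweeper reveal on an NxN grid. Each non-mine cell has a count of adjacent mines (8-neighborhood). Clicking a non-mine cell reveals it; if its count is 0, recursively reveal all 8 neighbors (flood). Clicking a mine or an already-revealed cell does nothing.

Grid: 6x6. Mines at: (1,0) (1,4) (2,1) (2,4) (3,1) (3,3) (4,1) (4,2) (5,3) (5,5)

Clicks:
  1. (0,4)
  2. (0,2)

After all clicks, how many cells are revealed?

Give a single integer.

Click 1 (0,4) count=1: revealed 1 new [(0,4)] -> total=1
Click 2 (0,2) count=0: revealed 6 new [(0,1) (0,2) (0,3) (1,1) (1,2) (1,3)] -> total=7

Answer: 7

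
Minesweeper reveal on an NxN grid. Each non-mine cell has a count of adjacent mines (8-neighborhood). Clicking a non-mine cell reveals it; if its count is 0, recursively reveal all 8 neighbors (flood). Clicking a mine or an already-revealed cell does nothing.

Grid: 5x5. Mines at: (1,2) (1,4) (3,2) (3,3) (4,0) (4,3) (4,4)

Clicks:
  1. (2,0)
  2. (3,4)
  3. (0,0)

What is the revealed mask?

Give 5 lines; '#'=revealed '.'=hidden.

Answer: ##...
##...
##...
##..#
.....

Derivation:
Click 1 (2,0) count=0: revealed 8 new [(0,0) (0,1) (1,0) (1,1) (2,0) (2,1) (3,0) (3,1)] -> total=8
Click 2 (3,4) count=3: revealed 1 new [(3,4)] -> total=9
Click 3 (0,0) count=0: revealed 0 new [(none)] -> total=9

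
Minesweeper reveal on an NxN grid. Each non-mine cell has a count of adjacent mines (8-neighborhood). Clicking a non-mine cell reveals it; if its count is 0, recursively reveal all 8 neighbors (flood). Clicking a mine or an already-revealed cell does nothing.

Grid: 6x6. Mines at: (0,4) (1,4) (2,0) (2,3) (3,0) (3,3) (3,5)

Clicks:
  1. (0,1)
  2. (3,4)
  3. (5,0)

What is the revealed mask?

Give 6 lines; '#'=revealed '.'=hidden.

Click 1 (0,1) count=0: revealed 8 new [(0,0) (0,1) (0,2) (0,3) (1,0) (1,1) (1,2) (1,3)] -> total=8
Click 2 (3,4) count=3: revealed 1 new [(3,4)] -> total=9
Click 3 (5,0) count=0: revealed 12 new [(4,0) (4,1) (4,2) (4,3) (4,4) (4,5) (5,0) (5,1) (5,2) (5,3) (5,4) (5,5)] -> total=21

Answer: ####..
####..
......
....#.
######
######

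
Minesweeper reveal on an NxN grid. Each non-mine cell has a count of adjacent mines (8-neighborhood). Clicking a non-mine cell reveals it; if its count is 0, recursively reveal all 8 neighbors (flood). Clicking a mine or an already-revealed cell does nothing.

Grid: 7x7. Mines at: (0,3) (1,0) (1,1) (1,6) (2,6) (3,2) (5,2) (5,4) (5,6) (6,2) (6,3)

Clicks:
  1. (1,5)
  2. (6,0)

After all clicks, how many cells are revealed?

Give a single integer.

Click 1 (1,5) count=2: revealed 1 new [(1,5)] -> total=1
Click 2 (6,0) count=0: revealed 10 new [(2,0) (2,1) (3,0) (3,1) (4,0) (4,1) (5,0) (5,1) (6,0) (6,1)] -> total=11

Answer: 11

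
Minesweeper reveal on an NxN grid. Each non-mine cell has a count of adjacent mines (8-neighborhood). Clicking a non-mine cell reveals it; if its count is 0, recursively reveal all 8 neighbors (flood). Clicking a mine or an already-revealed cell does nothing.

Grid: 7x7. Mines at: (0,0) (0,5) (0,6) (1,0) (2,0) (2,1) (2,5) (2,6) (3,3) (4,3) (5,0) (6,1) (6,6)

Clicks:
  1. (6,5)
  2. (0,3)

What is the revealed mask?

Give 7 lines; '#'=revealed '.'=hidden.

Click 1 (6,5) count=1: revealed 1 new [(6,5)] -> total=1
Click 2 (0,3) count=0: revealed 11 new [(0,1) (0,2) (0,3) (0,4) (1,1) (1,2) (1,3) (1,4) (2,2) (2,3) (2,4)] -> total=12

Answer: .####..
.####..
..###..
.......
.......
.......
.....#.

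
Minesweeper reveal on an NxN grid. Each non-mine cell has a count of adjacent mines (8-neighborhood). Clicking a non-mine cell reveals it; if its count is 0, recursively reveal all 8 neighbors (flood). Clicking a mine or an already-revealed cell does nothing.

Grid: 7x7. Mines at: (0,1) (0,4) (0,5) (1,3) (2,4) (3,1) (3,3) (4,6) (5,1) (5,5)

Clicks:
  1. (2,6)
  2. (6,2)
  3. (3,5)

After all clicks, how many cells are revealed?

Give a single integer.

Click 1 (2,6) count=0: revealed 6 new [(1,5) (1,6) (2,5) (2,6) (3,5) (3,6)] -> total=6
Click 2 (6,2) count=1: revealed 1 new [(6,2)] -> total=7
Click 3 (3,5) count=2: revealed 0 new [(none)] -> total=7

Answer: 7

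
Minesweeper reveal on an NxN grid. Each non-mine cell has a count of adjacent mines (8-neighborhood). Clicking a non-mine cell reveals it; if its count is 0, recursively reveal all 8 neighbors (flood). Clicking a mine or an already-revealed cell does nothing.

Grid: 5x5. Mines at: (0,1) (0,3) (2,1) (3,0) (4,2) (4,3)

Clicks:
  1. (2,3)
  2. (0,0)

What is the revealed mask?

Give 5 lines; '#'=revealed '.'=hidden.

Click 1 (2,3) count=0: revealed 9 new [(1,2) (1,3) (1,4) (2,2) (2,3) (2,4) (3,2) (3,3) (3,4)] -> total=9
Click 2 (0,0) count=1: revealed 1 new [(0,0)] -> total=10

Answer: #....
..###
..###
..###
.....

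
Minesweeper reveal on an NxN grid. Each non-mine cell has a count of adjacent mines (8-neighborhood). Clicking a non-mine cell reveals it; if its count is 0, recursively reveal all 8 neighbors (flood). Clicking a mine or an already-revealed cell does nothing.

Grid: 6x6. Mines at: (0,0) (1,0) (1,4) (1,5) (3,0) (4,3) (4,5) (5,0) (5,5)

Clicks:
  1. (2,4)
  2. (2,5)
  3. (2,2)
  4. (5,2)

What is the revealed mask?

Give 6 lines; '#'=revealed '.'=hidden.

Click 1 (2,4) count=2: revealed 1 new [(2,4)] -> total=1
Click 2 (2,5) count=2: revealed 1 new [(2,5)] -> total=2
Click 3 (2,2) count=0: revealed 12 new [(0,1) (0,2) (0,3) (1,1) (1,2) (1,3) (2,1) (2,2) (2,3) (3,1) (3,2) (3,3)] -> total=14
Click 4 (5,2) count=1: revealed 1 new [(5,2)] -> total=15

Answer: .###..
.###..
.#####
.###..
......
..#...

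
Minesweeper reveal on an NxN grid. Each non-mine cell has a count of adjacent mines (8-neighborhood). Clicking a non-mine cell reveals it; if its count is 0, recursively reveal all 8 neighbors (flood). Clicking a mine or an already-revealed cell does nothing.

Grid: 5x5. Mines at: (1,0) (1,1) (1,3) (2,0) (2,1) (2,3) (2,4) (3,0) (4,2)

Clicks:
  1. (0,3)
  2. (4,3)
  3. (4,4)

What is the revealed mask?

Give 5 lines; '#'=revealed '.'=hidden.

Answer: ...#.
.....
.....
...##
...##

Derivation:
Click 1 (0,3) count=1: revealed 1 new [(0,3)] -> total=1
Click 2 (4,3) count=1: revealed 1 new [(4,3)] -> total=2
Click 3 (4,4) count=0: revealed 3 new [(3,3) (3,4) (4,4)] -> total=5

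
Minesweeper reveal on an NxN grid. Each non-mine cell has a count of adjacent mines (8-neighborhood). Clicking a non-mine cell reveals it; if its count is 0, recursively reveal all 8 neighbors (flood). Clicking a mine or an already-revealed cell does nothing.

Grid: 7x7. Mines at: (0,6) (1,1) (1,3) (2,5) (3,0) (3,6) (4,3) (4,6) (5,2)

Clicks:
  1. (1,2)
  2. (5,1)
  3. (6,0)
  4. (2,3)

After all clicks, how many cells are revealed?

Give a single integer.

Click 1 (1,2) count=2: revealed 1 new [(1,2)] -> total=1
Click 2 (5,1) count=1: revealed 1 new [(5,1)] -> total=2
Click 3 (6,0) count=0: revealed 5 new [(4,0) (4,1) (5,0) (6,0) (6,1)] -> total=7
Click 4 (2,3) count=1: revealed 1 new [(2,3)] -> total=8

Answer: 8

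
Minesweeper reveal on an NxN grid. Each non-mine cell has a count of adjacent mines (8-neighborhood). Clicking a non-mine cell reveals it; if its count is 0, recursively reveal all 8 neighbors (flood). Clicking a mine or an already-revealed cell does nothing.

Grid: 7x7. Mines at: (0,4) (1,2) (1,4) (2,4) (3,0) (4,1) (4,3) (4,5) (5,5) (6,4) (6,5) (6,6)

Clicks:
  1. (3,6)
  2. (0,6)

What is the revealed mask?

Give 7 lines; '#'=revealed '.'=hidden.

Click 1 (3,6) count=1: revealed 1 new [(3,6)] -> total=1
Click 2 (0,6) count=0: revealed 7 new [(0,5) (0,6) (1,5) (1,6) (2,5) (2,6) (3,5)] -> total=8

Answer: .....##
.....##
.....##
.....##
.......
.......
.......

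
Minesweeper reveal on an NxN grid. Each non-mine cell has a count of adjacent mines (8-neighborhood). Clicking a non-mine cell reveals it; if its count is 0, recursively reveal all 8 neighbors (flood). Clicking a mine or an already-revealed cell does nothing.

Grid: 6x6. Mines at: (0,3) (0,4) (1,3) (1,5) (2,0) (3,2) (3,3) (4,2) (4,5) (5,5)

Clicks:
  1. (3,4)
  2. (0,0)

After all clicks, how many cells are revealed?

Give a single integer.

Answer: 7

Derivation:
Click 1 (3,4) count=2: revealed 1 new [(3,4)] -> total=1
Click 2 (0,0) count=0: revealed 6 new [(0,0) (0,1) (0,2) (1,0) (1,1) (1,2)] -> total=7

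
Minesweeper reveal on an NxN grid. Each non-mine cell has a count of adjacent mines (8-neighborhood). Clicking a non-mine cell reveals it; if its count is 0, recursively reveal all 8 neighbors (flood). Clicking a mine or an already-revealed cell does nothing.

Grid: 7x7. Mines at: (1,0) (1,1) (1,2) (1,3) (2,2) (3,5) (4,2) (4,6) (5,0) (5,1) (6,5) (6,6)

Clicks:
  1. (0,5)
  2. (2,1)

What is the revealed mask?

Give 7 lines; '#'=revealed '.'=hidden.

Click 1 (0,5) count=0: revealed 9 new [(0,4) (0,5) (0,6) (1,4) (1,5) (1,6) (2,4) (2,5) (2,6)] -> total=9
Click 2 (2,1) count=4: revealed 1 new [(2,1)] -> total=10

Answer: ....###
....###
.#..###
.......
.......
.......
.......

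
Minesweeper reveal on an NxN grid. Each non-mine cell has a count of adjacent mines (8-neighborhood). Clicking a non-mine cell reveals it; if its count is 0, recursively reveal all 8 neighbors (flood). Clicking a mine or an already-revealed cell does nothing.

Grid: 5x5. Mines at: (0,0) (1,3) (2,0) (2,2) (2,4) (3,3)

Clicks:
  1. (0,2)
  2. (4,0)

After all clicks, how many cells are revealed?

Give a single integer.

Answer: 7

Derivation:
Click 1 (0,2) count=1: revealed 1 new [(0,2)] -> total=1
Click 2 (4,0) count=0: revealed 6 new [(3,0) (3,1) (3,2) (4,0) (4,1) (4,2)] -> total=7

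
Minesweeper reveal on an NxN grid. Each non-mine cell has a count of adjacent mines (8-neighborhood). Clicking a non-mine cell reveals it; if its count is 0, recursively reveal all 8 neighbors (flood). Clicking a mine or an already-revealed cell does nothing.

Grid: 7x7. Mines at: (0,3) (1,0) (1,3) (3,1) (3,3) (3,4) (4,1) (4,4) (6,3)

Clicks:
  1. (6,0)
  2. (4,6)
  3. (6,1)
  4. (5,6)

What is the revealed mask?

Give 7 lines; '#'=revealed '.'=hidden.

Click 1 (6,0) count=0: revealed 6 new [(5,0) (5,1) (5,2) (6,0) (6,1) (6,2)] -> total=6
Click 2 (4,6) count=0: revealed 19 new [(0,4) (0,5) (0,6) (1,4) (1,5) (1,6) (2,4) (2,5) (2,6) (3,5) (3,6) (4,5) (4,6) (5,4) (5,5) (5,6) (6,4) (6,5) (6,6)] -> total=25
Click 3 (6,1) count=0: revealed 0 new [(none)] -> total=25
Click 4 (5,6) count=0: revealed 0 new [(none)] -> total=25

Answer: ....###
....###
....###
.....##
.....##
###.###
###.###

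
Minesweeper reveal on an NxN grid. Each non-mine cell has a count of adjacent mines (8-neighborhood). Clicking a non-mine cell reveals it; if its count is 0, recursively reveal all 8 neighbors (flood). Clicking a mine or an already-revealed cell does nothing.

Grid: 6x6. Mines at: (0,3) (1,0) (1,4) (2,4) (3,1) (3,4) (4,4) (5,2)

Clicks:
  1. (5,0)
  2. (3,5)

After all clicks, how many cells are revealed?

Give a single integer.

Answer: 5

Derivation:
Click 1 (5,0) count=0: revealed 4 new [(4,0) (4,1) (5,0) (5,1)] -> total=4
Click 2 (3,5) count=3: revealed 1 new [(3,5)] -> total=5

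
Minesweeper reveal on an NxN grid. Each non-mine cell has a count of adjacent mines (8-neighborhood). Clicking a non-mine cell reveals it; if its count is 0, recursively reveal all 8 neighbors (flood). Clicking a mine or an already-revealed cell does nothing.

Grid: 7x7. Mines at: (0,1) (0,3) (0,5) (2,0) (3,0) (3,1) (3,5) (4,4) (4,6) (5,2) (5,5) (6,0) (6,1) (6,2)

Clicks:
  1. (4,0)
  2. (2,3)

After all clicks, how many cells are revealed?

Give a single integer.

Answer: 10

Derivation:
Click 1 (4,0) count=2: revealed 1 new [(4,0)] -> total=1
Click 2 (2,3) count=0: revealed 9 new [(1,2) (1,3) (1,4) (2,2) (2,3) (2,4) (3,2) (3,3) (3,4)] -> total=10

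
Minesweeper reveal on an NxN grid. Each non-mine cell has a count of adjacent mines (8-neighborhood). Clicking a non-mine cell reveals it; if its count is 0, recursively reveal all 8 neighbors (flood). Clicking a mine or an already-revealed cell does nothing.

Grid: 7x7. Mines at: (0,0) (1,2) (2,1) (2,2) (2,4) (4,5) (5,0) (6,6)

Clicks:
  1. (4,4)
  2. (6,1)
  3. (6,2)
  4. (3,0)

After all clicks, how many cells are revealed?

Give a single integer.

Click 1 (4,4) count=1: revealed 1 new [(4,4)] -> total=1
Click 2 (6,1) count=1: revealed 1 new [(6,1)] -> total=2
Click 3 (6,2) count=0: revealed 16 new [(3,1) (3,2) (3,3) (3,4) (4,1) (4,2) (4,3) (5,1) (5,2) (5,3) (5,4) (5,5) (6,2) (6,3) (6,4) (6,5)] -> total=18
Click 4 (3,0) count=1: revealed 1 new [(3,0)] -> total=19

Answer: 19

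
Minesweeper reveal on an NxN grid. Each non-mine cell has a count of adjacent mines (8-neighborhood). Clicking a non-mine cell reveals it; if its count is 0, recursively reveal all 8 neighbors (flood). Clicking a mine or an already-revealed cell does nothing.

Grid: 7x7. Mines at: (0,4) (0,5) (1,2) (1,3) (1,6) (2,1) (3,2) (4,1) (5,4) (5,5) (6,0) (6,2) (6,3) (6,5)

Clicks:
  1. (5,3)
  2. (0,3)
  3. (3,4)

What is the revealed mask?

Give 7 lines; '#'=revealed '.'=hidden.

Click 1 (5,3) count=3: revealed 1 new [(5,3)] -> total=1
Click 2 (0,3) count=3: revealed 1 new [(0,3)] -> total=2
Click 3 (3,4) count=0: revealed 12 new [(2,3) (2,4) (2,5) (2,6) (3,3) (3,4) (3,5) (3,6) (4,3) (4,4) (4,5) (4,6)] -> total=14

Answer: ...#...
.......
...####
...####
...####
...#...
.......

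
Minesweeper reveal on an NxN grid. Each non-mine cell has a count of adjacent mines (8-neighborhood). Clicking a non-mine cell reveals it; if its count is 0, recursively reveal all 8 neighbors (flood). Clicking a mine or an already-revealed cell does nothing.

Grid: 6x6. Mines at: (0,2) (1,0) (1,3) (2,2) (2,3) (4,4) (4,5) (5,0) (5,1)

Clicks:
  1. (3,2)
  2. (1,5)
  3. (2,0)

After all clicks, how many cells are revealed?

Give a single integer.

Click 1 (3,2) count=2: revealed 1 new [(3,2)] -> total=1
Click 2 (1,5) count=0: revealed 8 new [(0,4) (0,5) (1,4) (1,5) (2,4) (2,5) (3,4) (3,5)] -> total=9
Click 3 (2,0) count=1: revealed 1 new [(2,0)] -> total=10

Answer: 10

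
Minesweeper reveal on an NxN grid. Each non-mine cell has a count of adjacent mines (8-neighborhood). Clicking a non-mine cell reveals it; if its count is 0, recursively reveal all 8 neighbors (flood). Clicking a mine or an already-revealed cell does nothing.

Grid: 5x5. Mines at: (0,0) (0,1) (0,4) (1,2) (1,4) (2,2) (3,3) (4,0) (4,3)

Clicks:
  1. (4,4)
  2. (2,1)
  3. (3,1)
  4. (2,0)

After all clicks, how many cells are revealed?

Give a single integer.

Answer: 7

Derivation:
Click 1 (4,4) count=2: revealed 1 new [(4,4)] -> total=1
Click 2 (2,1) count=2: revealed 1 new [(2,1)] -> total=2
Click 3 (3,1) count=2: revealed 1 new [(3,1)] -> total=3
Click 4 (2,0) count=0: revealed 4 new [(1,0) (1,1) (2,0) (3,0)] -> total=7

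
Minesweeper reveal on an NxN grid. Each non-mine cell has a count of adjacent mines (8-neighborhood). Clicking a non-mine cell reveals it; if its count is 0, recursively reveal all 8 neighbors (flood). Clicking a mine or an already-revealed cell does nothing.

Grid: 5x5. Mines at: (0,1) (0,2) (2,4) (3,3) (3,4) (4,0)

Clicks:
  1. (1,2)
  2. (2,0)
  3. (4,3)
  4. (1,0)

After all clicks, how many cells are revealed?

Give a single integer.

Click 1 (1,2) count=2: revealed 1 new [(1,2)] -> total=1
Click 2 (2,0) count=0: revealed 8 new [(1,0) (1,1) (2,0) (2,1) (2,2) (3,0) (3,1) (3,2)] -> total=9
Click 3 (4,3) count=2: revealed 1 new [(4,3)] -> total=10
Click 4 (1,0) count=1: revealed 0 new [(none)] -> total=10

Answer: 10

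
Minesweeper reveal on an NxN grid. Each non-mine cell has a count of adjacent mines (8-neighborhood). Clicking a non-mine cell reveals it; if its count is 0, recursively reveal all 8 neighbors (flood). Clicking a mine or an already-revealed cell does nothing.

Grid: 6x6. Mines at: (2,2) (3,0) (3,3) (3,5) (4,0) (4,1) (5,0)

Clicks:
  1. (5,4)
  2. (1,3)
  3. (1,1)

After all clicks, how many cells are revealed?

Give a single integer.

Answer: 10

Derivation:
Click 1 (5,4) count=0: revealed 8 new [(4,2) (4,3) (4,4) (4,5) (5,2) (5,3) (5,4) (5,5)] -> total=8
Click 2 (1,3) count=1: revealed 1 new [(1,3)] -> total=9
Click 3 (1,1) count=1: revealed 1 new [(1,1)] -> total=10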